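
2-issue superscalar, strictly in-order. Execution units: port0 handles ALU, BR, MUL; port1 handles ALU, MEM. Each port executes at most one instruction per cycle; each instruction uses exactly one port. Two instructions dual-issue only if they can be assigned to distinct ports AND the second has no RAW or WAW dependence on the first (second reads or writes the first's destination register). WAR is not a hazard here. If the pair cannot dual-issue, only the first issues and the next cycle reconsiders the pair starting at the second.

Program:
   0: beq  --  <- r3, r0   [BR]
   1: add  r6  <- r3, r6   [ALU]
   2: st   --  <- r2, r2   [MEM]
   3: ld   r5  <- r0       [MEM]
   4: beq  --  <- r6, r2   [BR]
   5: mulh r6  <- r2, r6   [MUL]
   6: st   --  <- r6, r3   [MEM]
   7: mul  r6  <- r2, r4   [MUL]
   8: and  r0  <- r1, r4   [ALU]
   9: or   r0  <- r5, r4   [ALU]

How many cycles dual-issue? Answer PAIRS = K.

#0 head=0: beq.BR/add.ALU i0,i1 2-wide
#1 head=2: st.MEM i2 no-port MEM/MEM
#2 head=3: ld.MEM/beq.BR i3,i4 2-wide
#3 head=5: mulh.MUL i5 RAW r6
#4 head=6: st.MEM/mul.MUL i6,i7 2-wide
#5 head=8: and.ALU i8 WAW r0
#6 head=9: or.ALU i9 tail

PAIRS = 3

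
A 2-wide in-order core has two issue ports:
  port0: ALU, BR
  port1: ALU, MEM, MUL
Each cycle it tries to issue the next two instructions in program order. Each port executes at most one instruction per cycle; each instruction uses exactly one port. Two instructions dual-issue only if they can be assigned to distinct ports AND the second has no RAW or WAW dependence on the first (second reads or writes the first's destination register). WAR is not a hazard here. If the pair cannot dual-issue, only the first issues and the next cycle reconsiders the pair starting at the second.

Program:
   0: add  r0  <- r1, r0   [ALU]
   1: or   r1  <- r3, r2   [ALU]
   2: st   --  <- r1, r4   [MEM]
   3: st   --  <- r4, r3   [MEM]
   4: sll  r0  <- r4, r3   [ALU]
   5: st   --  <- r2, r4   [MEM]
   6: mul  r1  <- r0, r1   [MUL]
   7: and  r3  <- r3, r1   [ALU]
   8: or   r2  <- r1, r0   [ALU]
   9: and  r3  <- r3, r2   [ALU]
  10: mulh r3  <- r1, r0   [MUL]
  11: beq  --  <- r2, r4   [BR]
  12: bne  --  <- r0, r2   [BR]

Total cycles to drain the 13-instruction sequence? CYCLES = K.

CYCLES = 9

#0 head=0: add/or i0,i1 pair
#1 head=2: st i2 no-port MEM/MEM
#2 head=3: st/sll i3,i4 pair
#3 head=5: st i5 no-port MEM/MUL
#4 head=6: mul i6 RAW r1
#5 head=7: and/or i7,i8 pair
#6 head=9: and i9 WAW r3
#7 head=10: mulh/beq i10,i11 pair
#8 head=12: bne i12 tail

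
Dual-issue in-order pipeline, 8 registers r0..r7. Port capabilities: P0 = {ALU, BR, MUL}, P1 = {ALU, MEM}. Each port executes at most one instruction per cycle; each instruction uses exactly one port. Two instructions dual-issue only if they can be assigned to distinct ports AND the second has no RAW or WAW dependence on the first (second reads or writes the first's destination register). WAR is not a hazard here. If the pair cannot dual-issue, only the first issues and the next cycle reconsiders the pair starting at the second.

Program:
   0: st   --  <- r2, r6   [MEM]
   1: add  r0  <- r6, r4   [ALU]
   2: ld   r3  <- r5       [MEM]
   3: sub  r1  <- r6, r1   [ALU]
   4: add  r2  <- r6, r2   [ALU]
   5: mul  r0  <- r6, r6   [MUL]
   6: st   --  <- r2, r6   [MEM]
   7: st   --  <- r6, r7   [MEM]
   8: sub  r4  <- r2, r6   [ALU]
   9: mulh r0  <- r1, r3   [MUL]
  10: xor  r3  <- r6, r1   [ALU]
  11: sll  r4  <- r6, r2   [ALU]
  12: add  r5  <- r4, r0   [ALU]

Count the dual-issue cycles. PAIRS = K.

PAIRS = 5

[0] i0/i1  st+add  -- dual
[1] i2/i3  ld+sub  -- dual
[2] i4/i5  add+mul  -- dual
[3] i6  st  -- no-port MEM/MEM
[4] i7/i8  st+sub  -- dual
[5] i9/i10  mulh+xor  -- dual
[6] i11  sll  -- RAW r4
[7] i12  add  -- tail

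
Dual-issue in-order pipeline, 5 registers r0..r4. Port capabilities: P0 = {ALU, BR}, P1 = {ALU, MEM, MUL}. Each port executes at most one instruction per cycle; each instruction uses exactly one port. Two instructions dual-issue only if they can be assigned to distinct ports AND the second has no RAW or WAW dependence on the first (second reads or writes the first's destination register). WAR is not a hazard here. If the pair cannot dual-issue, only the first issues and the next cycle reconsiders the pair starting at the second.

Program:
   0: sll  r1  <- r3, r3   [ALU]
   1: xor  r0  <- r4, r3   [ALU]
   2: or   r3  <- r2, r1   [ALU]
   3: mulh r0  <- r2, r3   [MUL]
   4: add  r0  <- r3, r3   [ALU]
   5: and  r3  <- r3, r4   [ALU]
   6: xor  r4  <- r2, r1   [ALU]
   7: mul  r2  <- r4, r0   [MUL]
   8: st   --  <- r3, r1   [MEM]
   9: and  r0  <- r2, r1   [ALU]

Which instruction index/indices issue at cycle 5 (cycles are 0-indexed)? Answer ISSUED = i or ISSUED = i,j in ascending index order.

ISSUED = 7

[0] i0&i1  sll/xor  -- pair
[1] i2  or  -- RAW r3
[2] i3  mulh  -- WAW r0
[3] i4&i5  add/and  -- pair
[4] i6  xor  -- RAW r4
[5] i7  mul  -- no-port MUL/MEM
[6] i8&i9  st/and  -- pair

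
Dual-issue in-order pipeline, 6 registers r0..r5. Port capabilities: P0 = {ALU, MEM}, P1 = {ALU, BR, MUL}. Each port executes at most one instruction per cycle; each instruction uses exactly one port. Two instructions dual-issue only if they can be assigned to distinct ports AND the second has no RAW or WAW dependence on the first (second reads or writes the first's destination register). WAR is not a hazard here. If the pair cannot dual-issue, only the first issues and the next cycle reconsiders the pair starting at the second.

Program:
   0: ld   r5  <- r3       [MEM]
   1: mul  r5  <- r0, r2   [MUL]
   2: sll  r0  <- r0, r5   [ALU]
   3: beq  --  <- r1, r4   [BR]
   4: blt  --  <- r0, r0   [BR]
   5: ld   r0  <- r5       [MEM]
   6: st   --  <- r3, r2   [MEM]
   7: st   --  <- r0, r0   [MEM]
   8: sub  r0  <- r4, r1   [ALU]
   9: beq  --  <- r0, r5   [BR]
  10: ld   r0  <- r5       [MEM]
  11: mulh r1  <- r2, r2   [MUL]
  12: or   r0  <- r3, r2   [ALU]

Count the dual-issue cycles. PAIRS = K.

[0] i0  ld  -- WAW r5
[1] i1  mul  -- RAW r5
[2] i2,i3  sll;beq  -- pair
[3] i4,i5  blt;ld  -- pair
[4] i6  st  -- no-port MEM/MEM
[5] i7,i8  st;sub  -- pair
[6] i9,i10  beq;ld  -- pair
[7] i11,i12  mulh;or  -- pair

PAIRS = 5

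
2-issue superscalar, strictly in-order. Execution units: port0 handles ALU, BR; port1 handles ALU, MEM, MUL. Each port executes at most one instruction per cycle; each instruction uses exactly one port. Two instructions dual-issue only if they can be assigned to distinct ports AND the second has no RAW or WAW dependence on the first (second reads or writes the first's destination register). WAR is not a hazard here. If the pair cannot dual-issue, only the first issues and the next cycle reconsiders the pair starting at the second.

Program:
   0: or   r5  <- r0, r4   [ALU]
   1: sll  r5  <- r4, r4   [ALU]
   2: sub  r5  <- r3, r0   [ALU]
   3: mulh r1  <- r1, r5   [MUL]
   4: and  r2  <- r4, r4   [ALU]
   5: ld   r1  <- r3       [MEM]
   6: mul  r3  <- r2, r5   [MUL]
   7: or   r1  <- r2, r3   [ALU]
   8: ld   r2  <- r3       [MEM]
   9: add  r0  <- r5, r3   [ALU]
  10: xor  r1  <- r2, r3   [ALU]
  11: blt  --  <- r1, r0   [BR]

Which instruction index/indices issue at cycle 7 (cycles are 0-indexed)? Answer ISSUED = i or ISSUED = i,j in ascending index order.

ISSUED = 9,10

#0 head=0: or i0 WAW r5
#1 head=1: sll i1 WAW r5
#2 head=2: sub i2 RAW r5
#3 head=3: mulh/and i3,i4 pair
#4 head=5: ld i5 no-port MEM/MUL
#5 head=6: mul i6 RAW r3
#6 head=7: or/ld i7,i8 pair
#7 head=9: add/xor i9,i10 pair
#8 head=11: blt i11 tail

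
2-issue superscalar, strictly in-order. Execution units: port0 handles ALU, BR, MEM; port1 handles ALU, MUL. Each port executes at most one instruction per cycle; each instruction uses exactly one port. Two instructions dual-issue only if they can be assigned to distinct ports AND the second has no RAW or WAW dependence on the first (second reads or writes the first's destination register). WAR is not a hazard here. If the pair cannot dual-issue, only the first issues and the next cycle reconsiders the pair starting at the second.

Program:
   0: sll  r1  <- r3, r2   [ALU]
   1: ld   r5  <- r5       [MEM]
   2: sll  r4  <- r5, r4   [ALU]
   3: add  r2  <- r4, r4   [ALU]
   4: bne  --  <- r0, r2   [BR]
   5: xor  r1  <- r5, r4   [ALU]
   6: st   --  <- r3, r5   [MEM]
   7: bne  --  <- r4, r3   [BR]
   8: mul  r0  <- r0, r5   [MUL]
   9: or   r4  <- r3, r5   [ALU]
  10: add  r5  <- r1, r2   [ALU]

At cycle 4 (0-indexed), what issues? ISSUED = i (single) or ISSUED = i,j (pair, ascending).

ISSUED = 6

#0 head=0: sll;ld i0/i1 dual
#1 head=2: sll i2 RAW r4
#2 head=3: add i3 RAW r2
#3 head=4: bne;xor i4/i5 dual
#4 head=6: st i6 no-port MEM/BR
#5 head=7: bne;mul i7/i8 dual
#6 head=9: or;add i9/i10 dual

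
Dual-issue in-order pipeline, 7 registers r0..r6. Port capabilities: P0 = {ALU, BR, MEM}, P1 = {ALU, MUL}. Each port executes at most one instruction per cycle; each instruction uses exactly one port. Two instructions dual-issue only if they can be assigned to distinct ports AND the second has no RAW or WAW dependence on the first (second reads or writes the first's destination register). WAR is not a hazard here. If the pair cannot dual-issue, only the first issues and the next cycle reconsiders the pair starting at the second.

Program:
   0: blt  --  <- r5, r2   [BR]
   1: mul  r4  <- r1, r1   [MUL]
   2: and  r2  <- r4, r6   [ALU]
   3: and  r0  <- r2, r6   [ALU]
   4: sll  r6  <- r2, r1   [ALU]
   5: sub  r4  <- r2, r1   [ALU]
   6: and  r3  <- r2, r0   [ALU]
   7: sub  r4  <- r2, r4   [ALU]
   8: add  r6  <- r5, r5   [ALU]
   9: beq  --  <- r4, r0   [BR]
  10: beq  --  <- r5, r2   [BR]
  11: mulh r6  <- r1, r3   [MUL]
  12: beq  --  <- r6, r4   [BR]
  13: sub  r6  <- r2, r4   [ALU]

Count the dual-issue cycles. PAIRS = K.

t=0 i0&i1:blt.BR;mul.MUL ; pair
t=1 i2:and.ALU ; RAW r2
t=2 i3&i4:and.ALU;sll.ALU ; pair
t=3 i5&i6:sub.ALU;and.ALU ; pair
t=4 i7&i8:sub.ALU;add.ALU ; pair
t=5 i9:beq.BR ; no-port BR/BR
t=6 i10&i11:beq.BR;mulh.MUL ; pair
t=7 i12&i13:beq.BR;sub.ALU ; pair

PAIRS = 6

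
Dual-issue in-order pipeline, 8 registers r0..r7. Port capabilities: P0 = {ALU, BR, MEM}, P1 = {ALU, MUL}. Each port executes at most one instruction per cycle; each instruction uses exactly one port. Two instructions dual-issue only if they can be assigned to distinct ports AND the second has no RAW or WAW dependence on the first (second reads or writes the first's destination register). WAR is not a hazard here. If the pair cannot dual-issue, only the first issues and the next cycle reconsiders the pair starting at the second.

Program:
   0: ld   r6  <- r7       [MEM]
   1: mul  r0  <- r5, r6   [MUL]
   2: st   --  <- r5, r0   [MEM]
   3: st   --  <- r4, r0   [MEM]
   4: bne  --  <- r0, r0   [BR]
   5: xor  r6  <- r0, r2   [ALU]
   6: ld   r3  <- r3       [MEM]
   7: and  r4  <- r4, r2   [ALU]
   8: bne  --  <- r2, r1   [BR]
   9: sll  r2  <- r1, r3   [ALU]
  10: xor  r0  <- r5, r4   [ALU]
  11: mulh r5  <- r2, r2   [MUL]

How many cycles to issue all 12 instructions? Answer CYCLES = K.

CYCLES = 8

0. ld @i0  | RAW r6
1. mul @i1  | RAW r0
2. st @i2  | no-port MEM/MEM
3. st @i3  | no-port MEM/BR
4. bne/xor @i4&i5  | 2-wide
5. ld/and @i6&i7  | 2-wide
6. bne/sll @i8&i9  | 2-wide
7. xor/mulh @i10&i11  | 2-wide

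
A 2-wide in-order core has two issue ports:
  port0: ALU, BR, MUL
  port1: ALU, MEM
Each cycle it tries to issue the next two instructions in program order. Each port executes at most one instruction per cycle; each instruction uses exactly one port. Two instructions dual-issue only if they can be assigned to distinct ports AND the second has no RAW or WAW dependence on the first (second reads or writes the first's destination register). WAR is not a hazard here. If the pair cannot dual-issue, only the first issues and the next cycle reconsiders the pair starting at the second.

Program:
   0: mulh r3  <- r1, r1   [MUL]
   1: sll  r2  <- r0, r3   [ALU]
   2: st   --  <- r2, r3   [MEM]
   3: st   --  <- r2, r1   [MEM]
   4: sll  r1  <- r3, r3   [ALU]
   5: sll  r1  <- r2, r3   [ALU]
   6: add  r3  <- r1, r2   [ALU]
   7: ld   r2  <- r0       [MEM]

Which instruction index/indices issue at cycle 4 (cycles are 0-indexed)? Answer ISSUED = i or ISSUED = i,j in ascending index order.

c0: i0 mulh.MUL  RAW r3
c1: i1 sll.ALU  RAW r2
c2: i2 st.MEM  no-port MEM/MEM
c3: i3&i4 st.MEM+sll.ALU  pair
c4: i5 sll.ALU  RAW r1
c5: i6&i7 add.ALU+ld.MEM  pair

ISSUED = 5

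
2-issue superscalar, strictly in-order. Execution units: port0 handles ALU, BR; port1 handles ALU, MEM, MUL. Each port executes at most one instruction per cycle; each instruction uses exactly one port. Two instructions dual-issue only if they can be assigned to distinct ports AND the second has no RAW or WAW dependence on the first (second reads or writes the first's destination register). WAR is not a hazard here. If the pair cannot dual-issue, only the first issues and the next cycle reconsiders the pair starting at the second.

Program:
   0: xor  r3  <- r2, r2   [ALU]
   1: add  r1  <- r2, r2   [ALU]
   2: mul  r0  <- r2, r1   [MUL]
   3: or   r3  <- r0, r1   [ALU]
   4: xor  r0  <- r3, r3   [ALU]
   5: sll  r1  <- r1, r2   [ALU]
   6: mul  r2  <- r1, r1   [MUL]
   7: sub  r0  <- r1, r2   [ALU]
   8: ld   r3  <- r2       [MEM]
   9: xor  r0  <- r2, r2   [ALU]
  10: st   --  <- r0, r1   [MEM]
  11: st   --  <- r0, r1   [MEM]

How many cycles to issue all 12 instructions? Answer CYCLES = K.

t=0 i0/i1:xor.ALU;add.ALU ; dual
t=1 i2:mul.MUL ; RAW r0
t=2 i3:or.ALU ; RAW r3
t=3 i4/i5:xor.ALU;sll.ALU ; dual
t=4 i6:mul.MUL ; RAW r2
t=5 i7/i8:sub.ALU;ld.MEM ; dual
t=6 i9:xor.ALU ; RAW r0
t=7 i10:st.MEM ; no-port MEM/MEM
t=8 i11:st.MEM ; tail

CYCLES = 9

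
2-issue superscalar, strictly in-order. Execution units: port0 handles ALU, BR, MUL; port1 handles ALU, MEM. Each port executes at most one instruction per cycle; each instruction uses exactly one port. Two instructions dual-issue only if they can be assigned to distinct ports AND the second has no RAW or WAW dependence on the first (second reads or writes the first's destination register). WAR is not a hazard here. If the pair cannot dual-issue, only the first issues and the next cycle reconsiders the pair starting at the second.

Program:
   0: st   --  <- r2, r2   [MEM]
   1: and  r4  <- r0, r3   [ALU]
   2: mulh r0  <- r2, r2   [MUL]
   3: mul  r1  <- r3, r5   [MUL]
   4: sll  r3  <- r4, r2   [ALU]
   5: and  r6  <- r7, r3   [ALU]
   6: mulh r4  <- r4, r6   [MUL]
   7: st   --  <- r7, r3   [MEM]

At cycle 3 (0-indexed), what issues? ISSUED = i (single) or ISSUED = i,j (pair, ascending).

ISSUED = 5

[0] i0&i1  st+and  -- pair
[1] i2  mulh  -- no-port MUL/MUL
[2] i3&i4  mul+sll  -- pair
[3] i5  and  -- RAW r6
[4] i6&i7  mulh+st  -- pair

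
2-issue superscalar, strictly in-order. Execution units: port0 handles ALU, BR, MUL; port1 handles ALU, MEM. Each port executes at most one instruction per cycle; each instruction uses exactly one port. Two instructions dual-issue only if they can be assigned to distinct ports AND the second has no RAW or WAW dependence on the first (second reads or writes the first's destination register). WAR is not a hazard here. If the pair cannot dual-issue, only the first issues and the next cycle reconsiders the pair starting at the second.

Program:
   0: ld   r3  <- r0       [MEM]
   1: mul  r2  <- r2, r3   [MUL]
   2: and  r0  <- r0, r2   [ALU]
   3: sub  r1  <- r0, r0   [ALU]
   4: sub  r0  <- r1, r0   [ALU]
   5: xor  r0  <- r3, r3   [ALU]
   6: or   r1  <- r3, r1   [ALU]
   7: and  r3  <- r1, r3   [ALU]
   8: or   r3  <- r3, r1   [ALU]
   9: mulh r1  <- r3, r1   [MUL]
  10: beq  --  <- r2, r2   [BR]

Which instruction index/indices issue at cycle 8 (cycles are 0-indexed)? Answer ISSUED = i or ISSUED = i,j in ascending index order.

ISSUED = 9

c0: i0 ld  RAW r3
c1: i1 mul  RAW r2
c2: i2 and  RAW r0
c3: i3 sub  RAW r1
c4: i4 sub  WAW r0
c5: i5&i6 xor/or  2-wide
c6: i7 and  RAW+WAW r3
c7: i8 or  RAW r3
c8: i9 mulh  no-port MUL/BR
c9: i10 beq  tail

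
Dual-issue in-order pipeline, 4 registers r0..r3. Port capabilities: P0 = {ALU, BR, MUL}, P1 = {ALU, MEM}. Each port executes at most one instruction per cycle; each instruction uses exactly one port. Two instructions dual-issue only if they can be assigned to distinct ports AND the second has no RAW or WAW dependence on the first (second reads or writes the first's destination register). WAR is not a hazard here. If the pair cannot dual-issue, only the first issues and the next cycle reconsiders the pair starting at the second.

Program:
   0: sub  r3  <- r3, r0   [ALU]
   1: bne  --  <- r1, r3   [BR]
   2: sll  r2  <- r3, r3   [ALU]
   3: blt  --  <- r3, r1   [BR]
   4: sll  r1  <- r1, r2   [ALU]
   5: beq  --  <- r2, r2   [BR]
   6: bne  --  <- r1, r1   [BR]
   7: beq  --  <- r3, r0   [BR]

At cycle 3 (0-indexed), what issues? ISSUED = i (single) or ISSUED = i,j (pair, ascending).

0. sub @i0  | RAW r3
1. bne/sll @i1+i2  | pair
2. blt/sll @i3+i4  | pair
3. beq @i5  | no-port BR/BR
4. bne @i6  | no-port BR/BR
5. beq @i7  | tail

ISSUED = 5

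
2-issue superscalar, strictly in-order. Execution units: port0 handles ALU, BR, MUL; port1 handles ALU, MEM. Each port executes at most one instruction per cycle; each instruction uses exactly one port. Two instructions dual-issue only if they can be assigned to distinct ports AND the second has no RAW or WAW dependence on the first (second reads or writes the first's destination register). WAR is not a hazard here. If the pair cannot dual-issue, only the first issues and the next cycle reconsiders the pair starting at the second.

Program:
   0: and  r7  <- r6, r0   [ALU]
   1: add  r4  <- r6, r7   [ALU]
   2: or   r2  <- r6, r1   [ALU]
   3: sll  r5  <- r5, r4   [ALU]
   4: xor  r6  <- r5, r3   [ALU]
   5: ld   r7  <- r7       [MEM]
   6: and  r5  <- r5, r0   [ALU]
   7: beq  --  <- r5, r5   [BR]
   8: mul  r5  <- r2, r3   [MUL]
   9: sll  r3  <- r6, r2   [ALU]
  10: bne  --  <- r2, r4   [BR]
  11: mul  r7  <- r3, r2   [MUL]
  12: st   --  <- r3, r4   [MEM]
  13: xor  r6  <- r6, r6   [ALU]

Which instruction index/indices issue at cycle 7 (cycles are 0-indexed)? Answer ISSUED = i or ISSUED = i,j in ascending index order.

[0] i0  and  -- RAW r7
[1] i1/i2  add+or  -- 2-wide
[2] i3  sll  -- RAW r5
[3] i4/i5  xor+ld  -- 2-wide
[4] i6  and  -- RAW r5
[5] i7  beq  -- no-port BR/MUL
[6] i8/i9  mul+sll  -- 2-wide
[7] i10  bne  -- no-port BR/MUL
[8] i11/i12  mul+st  -- 2-wide
[9] i13  xor  -- tail

ISSUED = 10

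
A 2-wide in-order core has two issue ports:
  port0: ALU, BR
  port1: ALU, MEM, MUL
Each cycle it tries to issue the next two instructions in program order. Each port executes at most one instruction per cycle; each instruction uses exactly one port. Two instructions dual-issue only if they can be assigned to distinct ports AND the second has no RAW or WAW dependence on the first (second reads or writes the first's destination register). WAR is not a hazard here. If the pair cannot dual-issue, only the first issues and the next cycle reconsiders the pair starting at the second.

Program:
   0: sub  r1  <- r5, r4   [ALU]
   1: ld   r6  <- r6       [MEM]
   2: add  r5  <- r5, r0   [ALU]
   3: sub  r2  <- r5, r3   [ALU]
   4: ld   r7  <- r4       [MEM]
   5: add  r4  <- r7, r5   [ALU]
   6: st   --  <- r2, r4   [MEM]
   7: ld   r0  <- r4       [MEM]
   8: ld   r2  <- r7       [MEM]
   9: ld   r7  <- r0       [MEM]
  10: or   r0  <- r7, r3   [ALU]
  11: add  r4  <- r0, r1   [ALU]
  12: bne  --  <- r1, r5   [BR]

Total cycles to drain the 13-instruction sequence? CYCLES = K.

CYCLES = 10

c0: i0,i1 sub ld  dual
c1: i2 add  RAW r5
c2: i3,i4 sub ld  dual
c3: i5 add  RAW r4
c4: i6 st  no-port MEM/MEM
c5: i7 ld  no-port MEM/MEM
c6: i8 ld  no-port MEM/MEM
c7: i9 ld  RAW r7
c8: i10 or  RAW r0
c9: i11,i12 add bne  dual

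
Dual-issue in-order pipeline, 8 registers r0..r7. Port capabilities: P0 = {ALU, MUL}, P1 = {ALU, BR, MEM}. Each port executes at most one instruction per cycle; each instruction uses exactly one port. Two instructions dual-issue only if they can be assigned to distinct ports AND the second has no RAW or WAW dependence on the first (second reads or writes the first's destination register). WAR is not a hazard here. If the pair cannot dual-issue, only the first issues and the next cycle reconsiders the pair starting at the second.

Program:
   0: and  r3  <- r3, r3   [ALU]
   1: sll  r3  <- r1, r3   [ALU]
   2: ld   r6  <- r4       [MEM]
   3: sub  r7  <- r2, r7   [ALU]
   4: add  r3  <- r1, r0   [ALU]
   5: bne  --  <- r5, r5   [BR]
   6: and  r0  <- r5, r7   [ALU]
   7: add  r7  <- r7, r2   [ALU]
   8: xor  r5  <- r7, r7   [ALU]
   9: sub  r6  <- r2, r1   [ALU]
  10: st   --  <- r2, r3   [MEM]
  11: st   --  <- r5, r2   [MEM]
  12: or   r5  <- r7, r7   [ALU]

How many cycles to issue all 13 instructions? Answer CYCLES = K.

#0 head=0: and.ALU i0 RAW+WAW r3
#1 head=1: sll.ALU ld.MEM i1&i2 dual
#2 head=3: sub.ALU add.ALU i3&i4 dual
#3 head=5: bne.BR and.ALU i5&i6 dual
#4 head=7: add.ALU i7 RAW r7
#5 head=8: xor.ALU sub.ALU i8&i9 dual
#6 head=10: st.MEM i10 no-port MEM/MEM
#7 head=11: st.MEM or.ALU i11&i12 dual

CYCLES = 8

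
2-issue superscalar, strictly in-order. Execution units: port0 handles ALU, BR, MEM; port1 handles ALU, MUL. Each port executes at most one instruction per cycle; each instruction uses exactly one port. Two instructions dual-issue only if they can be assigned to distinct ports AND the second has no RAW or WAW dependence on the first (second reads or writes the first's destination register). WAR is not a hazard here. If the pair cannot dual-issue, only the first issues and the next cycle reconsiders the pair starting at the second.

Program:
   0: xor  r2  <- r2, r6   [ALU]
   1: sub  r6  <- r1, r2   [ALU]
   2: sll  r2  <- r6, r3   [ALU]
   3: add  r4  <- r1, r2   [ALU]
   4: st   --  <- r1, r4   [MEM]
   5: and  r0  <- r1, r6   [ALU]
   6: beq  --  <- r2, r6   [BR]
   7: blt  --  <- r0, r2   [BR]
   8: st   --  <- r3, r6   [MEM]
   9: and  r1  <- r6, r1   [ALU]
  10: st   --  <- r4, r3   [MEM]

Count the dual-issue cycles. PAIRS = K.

0. xor @i0  | RAW r2
1. sub @i1  | RAW r6
2. sll @i2  | RAW r2
3. add @i3  | RAW r4
4. st/and @i4,i5  | dual
5. beq @i6  | no-port BR/BR
6. blt @i7  | no-port BR/MEM
7. st/and @i8,i9  | dual
8. st @i10  | tail

PAIRS = 2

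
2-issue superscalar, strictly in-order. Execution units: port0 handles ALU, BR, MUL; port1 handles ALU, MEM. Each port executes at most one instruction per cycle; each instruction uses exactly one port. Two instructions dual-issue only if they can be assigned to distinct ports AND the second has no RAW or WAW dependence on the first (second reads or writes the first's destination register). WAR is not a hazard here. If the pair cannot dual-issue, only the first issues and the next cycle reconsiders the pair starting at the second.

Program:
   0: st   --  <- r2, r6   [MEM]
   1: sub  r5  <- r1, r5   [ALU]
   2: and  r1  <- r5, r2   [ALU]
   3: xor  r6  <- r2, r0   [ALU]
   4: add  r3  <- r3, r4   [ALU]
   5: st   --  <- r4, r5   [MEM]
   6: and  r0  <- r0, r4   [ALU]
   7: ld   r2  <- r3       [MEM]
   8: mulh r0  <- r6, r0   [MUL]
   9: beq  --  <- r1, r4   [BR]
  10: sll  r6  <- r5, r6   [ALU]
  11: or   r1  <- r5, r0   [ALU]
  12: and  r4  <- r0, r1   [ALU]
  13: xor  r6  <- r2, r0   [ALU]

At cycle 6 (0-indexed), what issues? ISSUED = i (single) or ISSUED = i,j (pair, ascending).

c0: i0+i1 st/sub  dual
c1: i2+i3 and/xor  dual
c2: i4+i5 add/st  dual
c3: i6+i7 and/ld  dual
c4: i8 mulh  no-port MUL/BR
c5: i9+i10 beq/sll  dual
c6: i11 or  RAW r1
c7: i12+i13 and/xor  dual

ISSUED = 11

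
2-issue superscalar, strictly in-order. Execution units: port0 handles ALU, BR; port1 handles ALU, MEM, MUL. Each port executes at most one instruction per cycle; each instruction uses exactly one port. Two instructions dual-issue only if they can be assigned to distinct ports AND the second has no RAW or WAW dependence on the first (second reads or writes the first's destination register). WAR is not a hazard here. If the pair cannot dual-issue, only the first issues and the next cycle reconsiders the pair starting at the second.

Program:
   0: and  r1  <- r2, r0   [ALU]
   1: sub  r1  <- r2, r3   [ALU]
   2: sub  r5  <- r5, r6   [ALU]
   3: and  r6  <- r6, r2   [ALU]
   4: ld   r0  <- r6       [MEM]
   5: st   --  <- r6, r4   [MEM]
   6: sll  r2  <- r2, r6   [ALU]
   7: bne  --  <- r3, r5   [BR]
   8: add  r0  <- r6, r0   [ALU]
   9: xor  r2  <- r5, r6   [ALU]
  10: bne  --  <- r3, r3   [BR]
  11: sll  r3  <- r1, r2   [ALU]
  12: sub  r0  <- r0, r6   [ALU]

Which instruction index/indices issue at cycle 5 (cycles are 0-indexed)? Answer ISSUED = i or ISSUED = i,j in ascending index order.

0. and @i0  | WAW r1
1. sub/sub @i1,i2  | 2-wide
2. and @i3  | RAW r6
3. ld @i4  | no-port MEM/MEM
4. st/sll @i5,i6  | 2-wide
5. bne/add @i7,i8  | 2-wide
6. xor/bne @i9,i10  | 2-wide
7. sll/sub @i11,i12  | 2-wide

ISSUED = 7,8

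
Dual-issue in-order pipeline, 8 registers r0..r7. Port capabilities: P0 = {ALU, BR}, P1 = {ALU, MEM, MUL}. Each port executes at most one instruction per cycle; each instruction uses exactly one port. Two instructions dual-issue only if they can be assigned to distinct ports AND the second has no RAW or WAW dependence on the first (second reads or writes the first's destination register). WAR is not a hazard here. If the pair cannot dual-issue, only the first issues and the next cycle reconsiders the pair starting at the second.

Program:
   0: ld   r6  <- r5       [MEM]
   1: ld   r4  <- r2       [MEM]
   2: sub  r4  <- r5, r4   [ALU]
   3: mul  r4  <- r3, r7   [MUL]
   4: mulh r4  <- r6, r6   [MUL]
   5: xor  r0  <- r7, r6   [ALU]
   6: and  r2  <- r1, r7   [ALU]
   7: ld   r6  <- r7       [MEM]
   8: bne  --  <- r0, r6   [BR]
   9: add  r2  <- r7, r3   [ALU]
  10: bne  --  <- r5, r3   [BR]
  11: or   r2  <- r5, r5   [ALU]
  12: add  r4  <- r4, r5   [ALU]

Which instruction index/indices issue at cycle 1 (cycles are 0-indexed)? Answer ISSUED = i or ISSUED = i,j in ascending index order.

[0] i0  ld  -- no-port MEM/MEM
[1] i1  ld  -- RAW+WAW r4
[2] i2  sub  -- WAW r4
[3] i3  mul  -- no-port MUL/MUL
[4] i4/i5  mulh+xor  -- 2-wide
[5] i6/i7  and+ld  -- 2-wide
[6] i8/i9  bne+add  -- 2-wide
[7] i10/i11  bne+or  -- 2-wide
[8] i12  add  -- tail

ISSUED = 1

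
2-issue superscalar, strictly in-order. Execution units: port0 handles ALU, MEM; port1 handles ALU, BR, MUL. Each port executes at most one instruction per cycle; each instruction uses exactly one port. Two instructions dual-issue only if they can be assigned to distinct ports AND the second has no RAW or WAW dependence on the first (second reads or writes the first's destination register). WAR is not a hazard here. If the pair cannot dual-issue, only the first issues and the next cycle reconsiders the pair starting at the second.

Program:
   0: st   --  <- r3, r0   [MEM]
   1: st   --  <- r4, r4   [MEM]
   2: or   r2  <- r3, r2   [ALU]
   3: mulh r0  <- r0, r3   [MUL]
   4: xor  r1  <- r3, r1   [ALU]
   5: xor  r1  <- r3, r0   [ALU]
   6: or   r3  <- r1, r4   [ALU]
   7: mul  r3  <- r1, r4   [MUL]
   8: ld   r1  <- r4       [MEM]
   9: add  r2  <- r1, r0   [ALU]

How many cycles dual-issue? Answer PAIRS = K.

PAIRS = 3

[0] i0  st.MEM  -- no-port MEM/MEM
[1] i1/i2  st.MEM/or.ALU  -- 2-wide
[2] i3/i4  mulh.MUL/xor.ALU  -- 2-wide
[3] i5  xor.ALU  -- RAW r1
[4] i6  or.ALU  -- WAW r3
[5] i7/i8  mul.MUL/ld.MEM  -- 2-wide
[6] i9  add.ALU  -- tail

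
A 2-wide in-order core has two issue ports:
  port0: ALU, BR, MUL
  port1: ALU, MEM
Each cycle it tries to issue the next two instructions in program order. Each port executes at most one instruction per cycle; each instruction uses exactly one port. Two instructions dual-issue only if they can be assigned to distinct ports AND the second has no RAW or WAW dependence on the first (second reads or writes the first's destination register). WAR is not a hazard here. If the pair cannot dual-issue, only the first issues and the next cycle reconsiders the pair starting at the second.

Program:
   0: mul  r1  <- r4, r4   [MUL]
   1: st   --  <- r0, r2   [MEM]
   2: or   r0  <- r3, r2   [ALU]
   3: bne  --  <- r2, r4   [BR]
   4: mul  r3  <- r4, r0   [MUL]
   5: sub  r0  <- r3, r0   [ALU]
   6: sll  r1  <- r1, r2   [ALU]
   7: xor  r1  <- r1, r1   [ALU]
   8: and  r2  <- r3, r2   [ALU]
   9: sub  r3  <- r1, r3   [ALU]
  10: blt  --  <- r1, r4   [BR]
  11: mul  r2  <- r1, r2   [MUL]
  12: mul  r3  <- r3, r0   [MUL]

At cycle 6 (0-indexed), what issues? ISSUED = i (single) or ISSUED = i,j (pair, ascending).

#0 head=0: mul.MUL/st.MEM i0,i1 2-wide
#1 head=2: or.ALU/bne.BR i2,i3 2-wide
#2 head=4: mul.MUL i4 RAW r3
#3 head=5: sub.ALU/sll.ALU i5,i6 2-wide
#4 head=7: xor.ALU/and.ALU i7,i8 2-wide
#5 head=9: sub.ALU/blt.BR i9,i10 2-wide
#6 head=11: mul.MUL i11 no-port MUL/MUL
#7 head=12: mul.MUL i12 tail

ISSUED = 11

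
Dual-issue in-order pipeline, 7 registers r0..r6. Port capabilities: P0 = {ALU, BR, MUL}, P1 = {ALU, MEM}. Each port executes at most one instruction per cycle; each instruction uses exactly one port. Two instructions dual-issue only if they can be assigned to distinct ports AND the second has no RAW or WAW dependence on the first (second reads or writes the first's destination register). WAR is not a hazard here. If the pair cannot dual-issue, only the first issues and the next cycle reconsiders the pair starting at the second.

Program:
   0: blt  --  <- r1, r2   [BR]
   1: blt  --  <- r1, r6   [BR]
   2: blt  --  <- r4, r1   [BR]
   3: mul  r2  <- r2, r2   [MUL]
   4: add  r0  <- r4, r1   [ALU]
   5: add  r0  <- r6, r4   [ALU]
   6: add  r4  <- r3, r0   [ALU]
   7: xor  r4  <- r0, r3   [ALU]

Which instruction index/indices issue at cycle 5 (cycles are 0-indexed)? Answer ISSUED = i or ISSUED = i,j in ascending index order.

ISSUED = 6

0. blt.BR @i0  | no-port BR/BR
1. blt.BR @i1  | no-port BR/BR
2. blt.BR @i2  | no-port BR/MUL
3. mul.MUL/add.ALU @i3&i4  | dual
4. add.ALU @i5  | RAW r0
5. add.ALU @i6  | WAW r4
6. xor.ALU @i7  | tail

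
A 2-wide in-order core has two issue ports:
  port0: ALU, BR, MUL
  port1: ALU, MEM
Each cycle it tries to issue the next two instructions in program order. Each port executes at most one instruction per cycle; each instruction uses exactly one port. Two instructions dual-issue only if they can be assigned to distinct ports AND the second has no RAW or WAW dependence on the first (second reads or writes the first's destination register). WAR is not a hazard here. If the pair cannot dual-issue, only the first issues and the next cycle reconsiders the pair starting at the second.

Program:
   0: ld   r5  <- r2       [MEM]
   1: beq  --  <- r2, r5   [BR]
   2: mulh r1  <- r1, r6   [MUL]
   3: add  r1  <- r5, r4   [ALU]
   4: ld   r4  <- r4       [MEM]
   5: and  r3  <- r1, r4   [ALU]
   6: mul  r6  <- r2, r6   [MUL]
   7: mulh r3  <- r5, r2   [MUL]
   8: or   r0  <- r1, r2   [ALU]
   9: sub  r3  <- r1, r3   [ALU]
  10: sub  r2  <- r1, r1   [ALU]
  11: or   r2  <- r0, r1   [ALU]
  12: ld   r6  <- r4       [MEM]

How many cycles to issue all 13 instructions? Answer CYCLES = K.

#0 head=0: ld i0 RAW r5
#1 head=1: beq i1 no-port BR/MUL
#2 head=2: mulh i2 WAW r1
#3 head=3: add+ld i3+i4 pair
#4 head=5: and+mul i5+i6 pair
#5 head=7: mulh+or i7+i8 pair
#6 head=9: sub+sub i9+i10 pair
#7 head=11: or+ld i11+i12 pair

CYCLES = 8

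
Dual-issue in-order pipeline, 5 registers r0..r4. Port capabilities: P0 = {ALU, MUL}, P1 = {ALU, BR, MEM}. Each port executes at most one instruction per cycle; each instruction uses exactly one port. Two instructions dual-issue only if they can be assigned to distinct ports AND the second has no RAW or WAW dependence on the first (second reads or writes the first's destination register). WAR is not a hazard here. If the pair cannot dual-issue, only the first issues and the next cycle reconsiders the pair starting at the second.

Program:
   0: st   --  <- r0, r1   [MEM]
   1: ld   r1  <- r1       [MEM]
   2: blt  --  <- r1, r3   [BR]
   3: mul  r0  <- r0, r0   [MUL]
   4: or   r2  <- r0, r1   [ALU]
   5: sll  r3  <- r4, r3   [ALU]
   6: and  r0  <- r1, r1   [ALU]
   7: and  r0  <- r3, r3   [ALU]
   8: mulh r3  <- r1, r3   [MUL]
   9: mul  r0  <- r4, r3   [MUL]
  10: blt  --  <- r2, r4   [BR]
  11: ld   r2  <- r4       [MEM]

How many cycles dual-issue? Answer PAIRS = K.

[0] i0  st  -- no-port MEM/MEM
[1] i1  ld  -- no-port MEM/BR
[2] i2+i3  blt;mul  -- pair
[3] i4+i5  or;sll  -- pair
[4] i6  and  -- WAW r0
[5] i7+i8  and;mulh  -- pair
[6] i9+i10  mul;blt  -- pair
[7] i11  ld  -- tail

PAIRS = 4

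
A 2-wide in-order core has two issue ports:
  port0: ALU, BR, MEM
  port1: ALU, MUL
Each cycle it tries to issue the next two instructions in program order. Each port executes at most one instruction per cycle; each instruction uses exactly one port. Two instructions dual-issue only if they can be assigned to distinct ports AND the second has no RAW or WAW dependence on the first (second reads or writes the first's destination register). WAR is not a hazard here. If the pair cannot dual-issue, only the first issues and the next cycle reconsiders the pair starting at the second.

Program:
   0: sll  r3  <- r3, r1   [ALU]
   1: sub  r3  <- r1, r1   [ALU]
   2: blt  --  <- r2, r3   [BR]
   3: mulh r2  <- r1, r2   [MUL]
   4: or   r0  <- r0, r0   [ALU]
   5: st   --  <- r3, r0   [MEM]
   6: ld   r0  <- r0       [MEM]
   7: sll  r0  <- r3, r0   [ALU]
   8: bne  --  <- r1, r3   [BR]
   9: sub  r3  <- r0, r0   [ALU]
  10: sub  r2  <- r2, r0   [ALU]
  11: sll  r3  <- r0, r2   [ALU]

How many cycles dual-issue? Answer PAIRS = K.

PAIRS = 3

[0] i0  sll.ALU  -- WAW r3
[1] i1  sub.ALU  -- RAW r3
[2] i2&i3  blt.BR+mulh.MUL  -- pair
[3] i4  or.ALU  -- RAW r0
[4] i5  st.MEM  -- no-port MEM/MEM
[5] i6  ld.MEM  -- RAW+WAW r0
[6] i7&i8  sll.ALU+bne.BR  -- pair
[7] i9&i10  sub.ALU+sub.ALU  -- pair
[8] i11  sll.ALU  -- tail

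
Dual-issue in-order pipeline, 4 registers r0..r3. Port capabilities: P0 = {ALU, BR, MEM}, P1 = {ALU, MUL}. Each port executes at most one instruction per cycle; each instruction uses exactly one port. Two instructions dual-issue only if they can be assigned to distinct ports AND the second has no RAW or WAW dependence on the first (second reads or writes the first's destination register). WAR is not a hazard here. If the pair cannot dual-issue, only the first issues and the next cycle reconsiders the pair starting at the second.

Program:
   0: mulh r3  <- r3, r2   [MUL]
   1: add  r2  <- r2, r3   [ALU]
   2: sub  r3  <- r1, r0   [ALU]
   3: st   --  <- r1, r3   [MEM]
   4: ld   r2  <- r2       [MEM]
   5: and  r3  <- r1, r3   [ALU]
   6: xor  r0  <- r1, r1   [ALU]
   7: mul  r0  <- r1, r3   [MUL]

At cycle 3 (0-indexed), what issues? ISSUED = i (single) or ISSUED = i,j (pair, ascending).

  cy0 -> i0 (mulh.MUL) RAW r3
  cy1 -> i1+i2 (add.ALU/sub.ALU) pair
  cy2 -> i3 (st.MEM) no-port MEM/MEM
  cy3 -> i4+i5 (ld.MEM/and.ALU) pair
  cy4 -> i6 (xor.ALU) WAW r0
  cy5 -> i7 (mul.MUL) tail

ISSUED = 4,5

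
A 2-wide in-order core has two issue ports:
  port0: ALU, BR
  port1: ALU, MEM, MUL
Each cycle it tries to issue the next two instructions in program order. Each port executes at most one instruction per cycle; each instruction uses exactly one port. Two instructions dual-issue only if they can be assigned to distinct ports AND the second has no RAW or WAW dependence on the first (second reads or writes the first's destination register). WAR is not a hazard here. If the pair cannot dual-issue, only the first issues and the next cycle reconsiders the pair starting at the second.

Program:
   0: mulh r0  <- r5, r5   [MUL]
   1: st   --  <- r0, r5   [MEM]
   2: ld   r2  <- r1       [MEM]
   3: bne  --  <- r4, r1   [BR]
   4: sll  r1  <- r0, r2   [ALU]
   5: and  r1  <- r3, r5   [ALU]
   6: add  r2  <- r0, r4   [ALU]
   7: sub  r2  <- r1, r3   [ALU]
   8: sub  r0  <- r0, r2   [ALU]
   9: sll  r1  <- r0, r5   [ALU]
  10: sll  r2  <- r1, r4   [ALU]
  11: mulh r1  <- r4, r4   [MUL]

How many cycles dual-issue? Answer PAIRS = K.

c0: i0 mulh  no-port MUL/MEM
c1: i1 st  no-port MEM/MEM
c2: i2+i3 ld;bne  dual
c3: i4 sll  WAW r1
c4: i5+i6 and;add  dual
c5: i7 sub  RAW r2
c6: i8 sub  RAW r0
c7: i9 sll  RAW r1
c8: i10+i11 sll;mulh  dual

PAIRS = 3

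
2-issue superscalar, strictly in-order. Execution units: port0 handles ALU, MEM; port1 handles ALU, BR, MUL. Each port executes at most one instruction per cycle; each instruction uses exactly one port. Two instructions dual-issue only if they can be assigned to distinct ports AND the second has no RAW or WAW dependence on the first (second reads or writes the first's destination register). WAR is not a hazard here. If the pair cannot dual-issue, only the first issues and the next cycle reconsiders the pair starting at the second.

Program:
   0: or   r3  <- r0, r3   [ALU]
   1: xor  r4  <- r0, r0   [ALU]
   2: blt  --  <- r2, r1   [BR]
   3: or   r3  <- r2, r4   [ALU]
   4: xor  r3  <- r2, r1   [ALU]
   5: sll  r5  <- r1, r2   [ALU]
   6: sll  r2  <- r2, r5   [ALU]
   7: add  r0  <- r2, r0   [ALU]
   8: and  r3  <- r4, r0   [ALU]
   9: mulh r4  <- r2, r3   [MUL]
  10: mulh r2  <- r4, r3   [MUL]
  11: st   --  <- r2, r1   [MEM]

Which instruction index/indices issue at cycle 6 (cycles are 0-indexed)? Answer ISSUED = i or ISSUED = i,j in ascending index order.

0. or/xor @i0+i1  | 2-wide
1. blt/or @i2+i3  | 2-wide
2. xor/sll @i4+i5  | 2-wide
3. sll @i6  | RAW r2
4. add @i7  | RAW r0
5. and @i8  | RAW r3
6. mulh @i9  | no-port MUL/MUL
7. mulh @i10  | RAW r2
8. st @i11  | tail

ISSUED = 9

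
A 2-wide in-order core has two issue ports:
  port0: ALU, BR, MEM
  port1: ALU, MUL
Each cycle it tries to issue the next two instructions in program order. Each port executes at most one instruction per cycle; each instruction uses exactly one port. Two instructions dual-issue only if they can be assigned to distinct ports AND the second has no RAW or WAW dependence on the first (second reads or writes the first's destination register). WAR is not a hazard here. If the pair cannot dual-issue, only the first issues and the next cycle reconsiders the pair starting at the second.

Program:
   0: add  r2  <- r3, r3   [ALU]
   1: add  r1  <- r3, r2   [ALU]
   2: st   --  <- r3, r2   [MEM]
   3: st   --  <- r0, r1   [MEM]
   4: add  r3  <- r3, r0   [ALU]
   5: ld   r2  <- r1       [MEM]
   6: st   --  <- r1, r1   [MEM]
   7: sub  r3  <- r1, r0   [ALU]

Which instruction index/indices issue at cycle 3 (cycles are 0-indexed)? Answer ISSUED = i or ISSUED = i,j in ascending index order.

ISSUED = 5

c0: i0 add  RAW r2
c1: i1&i2 add st  dual
c2: i3&i4 st add  dual
c3: i5 ld  no-port MEM/MEM
c4: i6&i7 st sub  dual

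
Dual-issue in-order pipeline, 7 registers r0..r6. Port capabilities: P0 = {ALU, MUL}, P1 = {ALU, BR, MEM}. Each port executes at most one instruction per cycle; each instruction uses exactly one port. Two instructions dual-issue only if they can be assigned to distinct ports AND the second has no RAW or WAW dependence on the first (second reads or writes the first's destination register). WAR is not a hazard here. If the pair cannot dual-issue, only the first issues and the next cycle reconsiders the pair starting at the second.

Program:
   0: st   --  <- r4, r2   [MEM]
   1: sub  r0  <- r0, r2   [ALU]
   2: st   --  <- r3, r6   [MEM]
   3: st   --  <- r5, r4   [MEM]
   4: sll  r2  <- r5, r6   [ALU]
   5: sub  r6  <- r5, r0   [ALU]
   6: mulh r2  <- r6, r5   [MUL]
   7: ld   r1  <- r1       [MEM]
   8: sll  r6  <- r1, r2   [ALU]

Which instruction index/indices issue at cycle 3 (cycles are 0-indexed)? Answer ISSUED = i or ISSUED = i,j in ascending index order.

  cy0 -> i0,i1 (st;sub) pair
  cy1 -> i2 (st) no-port MEM/MEM
  cy2 -> i3,i4 (st;sll) pair
  cy3 -> i5 (sub) RAW r6
  cy4 -> i6,i7 (mulh;ld) pair
  cy5 -> i8 (sll) tail

ISSUED = 5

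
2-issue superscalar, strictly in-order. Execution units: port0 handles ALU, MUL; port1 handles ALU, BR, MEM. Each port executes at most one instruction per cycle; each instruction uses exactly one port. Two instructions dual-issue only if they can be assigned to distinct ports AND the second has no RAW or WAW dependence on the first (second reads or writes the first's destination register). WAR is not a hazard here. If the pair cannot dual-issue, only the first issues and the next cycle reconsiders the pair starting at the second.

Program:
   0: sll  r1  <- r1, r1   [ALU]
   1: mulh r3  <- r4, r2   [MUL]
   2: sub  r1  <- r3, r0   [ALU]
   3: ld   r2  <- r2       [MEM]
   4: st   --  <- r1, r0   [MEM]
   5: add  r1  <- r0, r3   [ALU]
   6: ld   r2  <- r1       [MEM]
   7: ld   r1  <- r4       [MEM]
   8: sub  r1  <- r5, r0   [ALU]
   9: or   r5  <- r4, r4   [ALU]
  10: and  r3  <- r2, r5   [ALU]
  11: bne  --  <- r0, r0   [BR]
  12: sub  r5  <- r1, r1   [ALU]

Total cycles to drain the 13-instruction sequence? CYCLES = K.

CYCLES = 8

[0] i0&i1  sll mulh  -- pair
[1] i2&i3  sub ld  -- pair
[2] i4&i5  st add  -- pair
[3] i6  ld  -- no-port MEM/MEM
[4] i7  ld  -- WAW r1
[5] i8&i9  sub or  -- pair
[6] i10&i11  and bne  -- pair
[7] i12  sub  -- tail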